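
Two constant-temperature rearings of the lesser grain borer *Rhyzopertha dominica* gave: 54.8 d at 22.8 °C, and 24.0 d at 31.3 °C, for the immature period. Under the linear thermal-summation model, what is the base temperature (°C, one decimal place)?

Linear rate model ⇒ the product D·(T − T_b) is constant across temperatures.
54.8·(22.8 − T_b) = 24.0·(31.3 − T_b)
T_b = (54.8·22.8 − 24.0·31.3) / (54.8 − 24.0) = 498.24 / 30.8 = 16.177 °C ≈ 16.2 °C.

16.2 °C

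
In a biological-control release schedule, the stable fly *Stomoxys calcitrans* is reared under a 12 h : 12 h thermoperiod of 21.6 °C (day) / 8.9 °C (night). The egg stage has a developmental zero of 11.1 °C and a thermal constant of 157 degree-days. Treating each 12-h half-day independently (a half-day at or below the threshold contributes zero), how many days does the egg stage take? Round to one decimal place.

Day half: max(0, 21.6 − 11.1) × 0.5 = 10.5 × 0.5 = 5.25 DD.
Night half: max(0, 8.9 − 11.1) × 0.5 = 0.0 × 0.5 = 0.00 DD.
Per 24 h: 5.25 DD/day.
Duration = 157 / 5.25 = 29.905 ≈ 29.9 days.

29.9 days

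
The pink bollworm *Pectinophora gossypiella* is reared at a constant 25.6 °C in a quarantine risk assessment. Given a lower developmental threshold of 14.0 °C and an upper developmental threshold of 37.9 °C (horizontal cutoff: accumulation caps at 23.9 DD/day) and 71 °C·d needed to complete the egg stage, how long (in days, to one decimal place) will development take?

6.1 days

Daily accumulation = 25.6 − 14.0 = 11.6 DD/day.
Duration = 71 / 11.6 = 6.121 ≈ 6.1 days.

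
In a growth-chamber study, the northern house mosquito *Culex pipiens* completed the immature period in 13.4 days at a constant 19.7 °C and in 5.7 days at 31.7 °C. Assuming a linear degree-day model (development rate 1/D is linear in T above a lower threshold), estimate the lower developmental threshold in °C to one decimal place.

Under the model K = D·(T − T_b), so D₁·(T₁ − T_b) = D₂·(T₂ − T_b).
13.4·(19.7 − T_b) = 5.7·(31.7 − T_b)
T_b = (13.4·19.7 − 5.7·31.7) / (13.4 − 5.7) = 83.29 / 7.7 = 10.817 °C ≈ 10.8 °C.

10.8 °C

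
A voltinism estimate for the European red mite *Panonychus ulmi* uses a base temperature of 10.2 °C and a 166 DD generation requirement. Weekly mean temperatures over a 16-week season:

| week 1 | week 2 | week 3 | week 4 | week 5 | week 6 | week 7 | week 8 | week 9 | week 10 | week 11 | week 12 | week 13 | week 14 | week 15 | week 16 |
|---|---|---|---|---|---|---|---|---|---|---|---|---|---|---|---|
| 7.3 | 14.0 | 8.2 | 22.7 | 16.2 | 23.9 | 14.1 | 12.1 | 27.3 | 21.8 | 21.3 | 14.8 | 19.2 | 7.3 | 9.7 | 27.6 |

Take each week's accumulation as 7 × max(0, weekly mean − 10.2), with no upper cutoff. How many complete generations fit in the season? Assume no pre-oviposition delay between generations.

Weekly DD (7 × max(0, T̄ − 10.2)): 0.0, 26.6, 0.0, 87.5, 42.0, 95.9, 27.3, 13.3, 119.7, 81.2, 77.7, 32.2, 63.0, 0.0, 0.0, 121.8.
Season total = 788.2 DD.
Complete generations = ⌊788.2 / 166⌋ = 4.

4 generations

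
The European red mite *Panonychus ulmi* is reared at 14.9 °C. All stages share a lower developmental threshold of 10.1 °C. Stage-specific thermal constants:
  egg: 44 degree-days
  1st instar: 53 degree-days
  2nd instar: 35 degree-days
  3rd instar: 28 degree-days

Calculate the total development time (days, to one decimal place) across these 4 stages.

33.3 days

Daily accumulation at 14.9 °C = 14.9 − 10.1 = 4.8 DD/day.
Total K = 44 + 53 + 35 + 28 = 160 DD.
Total duration = 160 / 4.8 = 33.333 ≈ 33.3 days.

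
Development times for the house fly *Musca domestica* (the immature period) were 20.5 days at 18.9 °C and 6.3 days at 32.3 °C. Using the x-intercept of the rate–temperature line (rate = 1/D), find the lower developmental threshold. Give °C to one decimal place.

Equal thermal constants: D₁(T₁ − T_b) = D₂(T₂ − T_b).
20.5·(18.9 − T_b) = 6.3·(32.3 − T_b)
T_b = (20.5·18.9 − 6.3·32.3) / (20.5 − 6.3) = 183.96 / 14.2 = 12.955 °C ≈ 13.0 °C.

13.0 °C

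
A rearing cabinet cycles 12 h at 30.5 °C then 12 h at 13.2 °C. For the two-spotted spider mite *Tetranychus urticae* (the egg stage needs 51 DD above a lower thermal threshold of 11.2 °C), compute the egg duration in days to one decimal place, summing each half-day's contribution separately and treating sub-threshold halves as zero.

Day half: max(0, 30.5 − 11.2) × 0.5 = 19.3 × 0.5 = 9.65 DD.
Night half: max(0, 13.2 − 11.2) × 0.5 = 2.0 × 0.5 = 1.00 DD.
Per 24 h: 10.65 DD/day.
Duration = 51 / 10.65 = 4.789 ≈ 4.8 days.

4.8 days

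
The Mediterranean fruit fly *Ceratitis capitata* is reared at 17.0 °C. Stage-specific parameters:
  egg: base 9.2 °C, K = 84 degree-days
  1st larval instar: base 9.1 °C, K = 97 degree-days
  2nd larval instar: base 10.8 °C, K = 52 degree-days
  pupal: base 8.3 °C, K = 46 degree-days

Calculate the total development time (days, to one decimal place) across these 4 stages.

egg: 84 / (17.0 − 9.2) = 84 / 7.8 = 10.769 d.
1st larval instar: 97 / (17.0 − 9.1) = 97 / 7.9 = 12.278 d.
2nd larval instar: 52 / (17.0 − 10.8) = 52 / 6.2 = 8.387 d.
pupal: 46 / (17.0 − 8.3) = 46 / 8.7 = 5.287 d.
Sum = 36.722 ≈ 36.7 days.

36.7 days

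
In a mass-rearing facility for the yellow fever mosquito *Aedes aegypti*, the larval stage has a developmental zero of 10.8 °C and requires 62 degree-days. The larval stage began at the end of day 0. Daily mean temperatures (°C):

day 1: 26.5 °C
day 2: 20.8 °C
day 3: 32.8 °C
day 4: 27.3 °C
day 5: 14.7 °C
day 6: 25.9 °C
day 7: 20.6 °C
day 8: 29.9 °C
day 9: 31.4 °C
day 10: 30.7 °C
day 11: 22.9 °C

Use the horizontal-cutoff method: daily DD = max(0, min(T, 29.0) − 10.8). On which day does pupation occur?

day 5

Daily DD above 10.8 °C (capped at 18.2): 15.7, 10.0, 18.2, 16.5, 3.9, 15.1, 9.8, 18.2, 18.2, 18.2, 12.1.
Cumulative: 15.7, 25.7, 43.9, 60.4, 64.3, 79.4, 89.2, 107.4, 125.6, 143.8, 155.9.
The total first reaches 62 DD on day 5.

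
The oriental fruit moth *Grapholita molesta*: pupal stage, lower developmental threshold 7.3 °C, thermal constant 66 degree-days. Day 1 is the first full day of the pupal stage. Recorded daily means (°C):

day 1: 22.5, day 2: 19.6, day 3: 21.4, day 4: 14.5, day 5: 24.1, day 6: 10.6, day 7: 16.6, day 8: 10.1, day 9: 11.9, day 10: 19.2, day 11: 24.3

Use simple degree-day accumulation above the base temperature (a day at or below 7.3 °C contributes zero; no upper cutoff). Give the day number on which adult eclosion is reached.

Daily DD above 7.3 °C: 15.2, 12.3, 14.1, 7.2, 16.8, 3.3, 9.3, 2.8, 4.6, 11.9, 17.0.
Cumulative: 15.2, 27.5, 41.6, 48.8, 65.6, 68.9, 78.2, 81.0, 85.6, 97.5, 114.5.
The total first reaches 66 DD on day 6.

day 6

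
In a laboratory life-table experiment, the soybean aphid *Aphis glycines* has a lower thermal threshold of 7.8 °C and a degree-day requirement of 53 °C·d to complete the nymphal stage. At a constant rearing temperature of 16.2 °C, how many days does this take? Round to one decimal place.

6.3 days

Daily accumulation = 16.2 − 7.8 = 8.4 DD/day.
Duration = 53 / 8.4 = 6.310 ≈ 6.3 days.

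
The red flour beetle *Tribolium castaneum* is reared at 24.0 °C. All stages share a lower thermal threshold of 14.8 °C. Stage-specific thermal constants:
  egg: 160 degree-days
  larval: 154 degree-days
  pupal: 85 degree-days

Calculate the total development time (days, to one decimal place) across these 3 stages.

Daily accumulation at 24.0 °C = 24.0 − 14.8 = 9.2 DD/day.
Total K = 160 + 154 + 85 = 399 DD.
Total duration = 399 / 9.2 = 43.370 ≈ 43.4 days.

43.4 days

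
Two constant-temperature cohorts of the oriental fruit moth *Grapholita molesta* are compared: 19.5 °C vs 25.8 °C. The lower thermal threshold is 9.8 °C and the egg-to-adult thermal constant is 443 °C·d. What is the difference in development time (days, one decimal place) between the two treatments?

18.0 days

At 19.5 °C: 443 / (19.5 − 9.8) = 443 / 9.7 = 45.670 d.
At 25.8 °C: 443 / (25.8 − 9.8) = 443 / 16.0 = 27.688 d.
Difference = |45.670 − 27.688| = 17.983 ≈ 18.0 days.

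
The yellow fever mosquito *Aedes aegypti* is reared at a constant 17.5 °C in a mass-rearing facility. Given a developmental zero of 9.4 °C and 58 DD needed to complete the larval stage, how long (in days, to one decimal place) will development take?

7.2 days

Daily accumulation = 17.5 − 9.4 = 8.1 DD/day.
Duration = 58 / 8.1 = 7.160 ≈ 7.2 days.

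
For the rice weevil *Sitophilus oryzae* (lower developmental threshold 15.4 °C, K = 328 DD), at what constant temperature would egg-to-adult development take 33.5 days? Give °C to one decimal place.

25.2 °C

Required daily accumulation = 328 / 33.5 = 9.791 DD/day.
T = T_base + 9.791 = 15.4 + 9.791 = 25.191 ≈ 25.2 °C.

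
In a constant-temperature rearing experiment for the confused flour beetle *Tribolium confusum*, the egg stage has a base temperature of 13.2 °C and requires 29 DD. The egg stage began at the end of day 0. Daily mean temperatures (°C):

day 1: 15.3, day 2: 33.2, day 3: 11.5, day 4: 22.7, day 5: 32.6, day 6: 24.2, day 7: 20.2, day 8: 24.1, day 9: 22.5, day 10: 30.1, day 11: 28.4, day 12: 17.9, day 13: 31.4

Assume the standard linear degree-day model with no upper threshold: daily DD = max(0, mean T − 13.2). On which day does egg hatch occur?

Daily DD above 13.2 °C: 2.1, 20.0, 0.0, 9.5, 19.4, 11.0, 7.0, 10.9, 9.3, 16.9, 15.2, 4.7, 18.2.
Cumulative: 2.1, 22.1, 22.1, 31.6, 51.0, 62.0, 69.0, 79.9, 89.2, 106.1, 121.3, 126.0, 144.2.
The total first reaches 29 DD on day 4.

day 4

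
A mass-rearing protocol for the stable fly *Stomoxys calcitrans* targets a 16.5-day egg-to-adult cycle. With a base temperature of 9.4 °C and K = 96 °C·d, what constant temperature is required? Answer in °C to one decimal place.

Required daily accumulation = 96 / 16.5 = 5.818 DD/day.
T = T_base + 5.818 = 9.4 + 5.818 = 15.218 ≈ 15.2 °C.

15.2 °C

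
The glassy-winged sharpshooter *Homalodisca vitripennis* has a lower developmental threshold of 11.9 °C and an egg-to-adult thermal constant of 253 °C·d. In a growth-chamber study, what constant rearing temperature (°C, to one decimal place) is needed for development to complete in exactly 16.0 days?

Required daily accumulation = 253 / 16.0 = 15.812 DD/day.
T = T_base + 15.812 = 11.9 + 15.812 = 27.712 ≈ 27.7 °C.

27.7 °C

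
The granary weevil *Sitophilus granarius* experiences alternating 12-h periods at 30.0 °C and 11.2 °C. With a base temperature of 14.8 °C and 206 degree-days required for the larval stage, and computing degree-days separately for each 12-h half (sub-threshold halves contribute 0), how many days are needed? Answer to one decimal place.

Day half: max(0, 30.0 − 14.8) × 0.5 = 15.2 × 0.5 = 7.60 DD.
Night half: max(0, 11.2 − 14.8) × 0.5 = 0.0 × 0.5 = 0.00 DD.
Per 24 h: 7.60 DD/day.
Duration = 206 / 7.60 = 27.105 ≈ 27.1 days.

27.1 days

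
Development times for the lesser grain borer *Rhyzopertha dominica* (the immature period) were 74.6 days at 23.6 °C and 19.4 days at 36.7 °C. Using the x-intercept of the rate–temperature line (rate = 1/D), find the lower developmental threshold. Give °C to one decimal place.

Linear rate model ⇒ the product D·(T − T_b) is constant across temperatures.
74.6·(23.6 − T_b) = 19.4·(36.7 − T_b)
T_b = (74.6·23.6 − 19.4·36.7) / (74.6 − 19.4) = 1048.58 / 55.2 = 18.996 °C ≈ 19.0 °C.

19.0 °C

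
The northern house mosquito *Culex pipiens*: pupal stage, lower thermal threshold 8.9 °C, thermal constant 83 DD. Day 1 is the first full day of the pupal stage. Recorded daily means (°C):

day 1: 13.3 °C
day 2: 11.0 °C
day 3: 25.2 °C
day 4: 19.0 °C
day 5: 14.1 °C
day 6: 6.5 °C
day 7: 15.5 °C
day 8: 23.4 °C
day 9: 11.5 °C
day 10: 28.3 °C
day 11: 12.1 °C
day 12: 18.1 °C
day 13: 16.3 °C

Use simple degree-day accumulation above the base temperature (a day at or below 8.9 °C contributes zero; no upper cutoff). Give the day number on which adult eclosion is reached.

day 11

Daily DD above 8.9 °C: 4.4, 2.1, 16.3, 10.1, 5.2, 0.0, 6.6, 14.5, 2.6, 19.4, 3.2, 9.2, 7.4.
Cumulative: 4.4, 6.5, 22.8, 32.9, 38.1, 38.1, 44.7, 59.2, 61.8, 81.2, 84.4, 93.6, 101.0.
The total first reaches 83 DD on day 11.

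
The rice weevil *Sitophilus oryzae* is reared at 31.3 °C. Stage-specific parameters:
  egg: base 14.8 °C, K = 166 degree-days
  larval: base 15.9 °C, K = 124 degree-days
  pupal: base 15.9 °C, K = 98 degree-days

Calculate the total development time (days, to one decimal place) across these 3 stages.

24.5 days

egg: 166 / (31.3 − 14.8) = 166 / 16.5 = 10.061 d.
larval: 124 / (31.3 − 15.9) = 124 / 15.4 = 8.052 d.
pupal: 98 / (31.3 − 15.9) = 98 / 15.4 = 6.364 d.
Sum = 24.476 ≈ 24.5 days.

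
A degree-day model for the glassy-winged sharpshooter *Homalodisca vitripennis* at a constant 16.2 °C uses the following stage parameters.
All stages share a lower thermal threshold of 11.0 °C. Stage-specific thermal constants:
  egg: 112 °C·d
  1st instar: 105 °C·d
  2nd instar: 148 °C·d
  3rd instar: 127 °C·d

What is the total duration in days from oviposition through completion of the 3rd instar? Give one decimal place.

94.6 days

Daily accumulation at 16.2 °C = 16.2 − 11.0 = 5.2 DD/day.
Total K = 112 + 105 + 148 + 127 = 492 DD.
Total duration = 492 / 5.2 = 94.615 ≈ 94.6 days.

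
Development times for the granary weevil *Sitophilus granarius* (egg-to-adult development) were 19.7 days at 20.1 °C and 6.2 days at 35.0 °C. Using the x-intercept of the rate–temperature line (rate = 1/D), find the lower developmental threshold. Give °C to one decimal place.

13.3 °C

Under the model K = D·(T − T_b), so D₁·(T₁ − T_b) = D₂·(T₂ − T_b).
19.7·(20.1 − T_b) = 6.2·(35.0 − T_b)
T_b = (19.7·20.1 − 6.2·35.0) / (19.7 − 6.2) = 178.97 / 13.5 = 13.257 °C ≈ 13.3 °C.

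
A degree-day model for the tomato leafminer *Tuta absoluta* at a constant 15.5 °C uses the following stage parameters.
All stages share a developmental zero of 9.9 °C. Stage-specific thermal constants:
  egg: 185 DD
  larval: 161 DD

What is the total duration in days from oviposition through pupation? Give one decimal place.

Daily accumulation at 15.5 °C = 15.5 − 9.9 = 5.6 DD/day.
Total K = 185 + 161 = 346 DD.
Total duration = 346 / 5.6 = 61.786 ≈ 61.8 days.

61.8 days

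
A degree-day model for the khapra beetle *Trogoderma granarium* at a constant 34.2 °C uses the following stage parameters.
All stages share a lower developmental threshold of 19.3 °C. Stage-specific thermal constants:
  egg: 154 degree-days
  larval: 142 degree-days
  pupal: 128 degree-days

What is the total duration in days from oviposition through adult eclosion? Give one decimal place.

Daily accumulation at 34.2 °C = 34.2 − 19.3 = 14.9 DD/day.
Total K = 154 + 142 + 128 = 424 DD.
Total duration = 424 / 14.9 = 28.456 ≈ 28.5 days.

28.5 days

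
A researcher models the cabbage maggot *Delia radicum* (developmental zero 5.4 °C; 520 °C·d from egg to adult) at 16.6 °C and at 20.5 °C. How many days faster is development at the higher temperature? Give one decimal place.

At 16.6 °C: 520 / (16.6 − 5.4) = 520 / 11.2 = 46.429 d.
At 20.5 °C: 520 / (20.5 − 5.4) = 520 / 15.1 = 34.437 d.
Difference = |46.429 − 34.437| = 11.991 ≈ 12.0 days.

12.0 days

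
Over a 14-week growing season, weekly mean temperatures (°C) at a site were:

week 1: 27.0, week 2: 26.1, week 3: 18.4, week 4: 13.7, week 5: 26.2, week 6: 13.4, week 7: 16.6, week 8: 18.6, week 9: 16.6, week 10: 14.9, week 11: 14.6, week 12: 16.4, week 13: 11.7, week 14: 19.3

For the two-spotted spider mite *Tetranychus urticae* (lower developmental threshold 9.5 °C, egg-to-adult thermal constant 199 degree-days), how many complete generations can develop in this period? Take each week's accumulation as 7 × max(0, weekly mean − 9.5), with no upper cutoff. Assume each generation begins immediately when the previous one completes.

4 generations

Weekly DD (7 × max(0, T̄ − 9.5)): 122.5, 116.2, 62.3, 29.4, 116.9, 27.3, 49.7, 63.7, 49.7, 37.8, 35.7, 48.3, 15.4, 68.6.
Season total = 843.5 DD.
Complete generations = ⌊843.5 / 199⌋ = 4.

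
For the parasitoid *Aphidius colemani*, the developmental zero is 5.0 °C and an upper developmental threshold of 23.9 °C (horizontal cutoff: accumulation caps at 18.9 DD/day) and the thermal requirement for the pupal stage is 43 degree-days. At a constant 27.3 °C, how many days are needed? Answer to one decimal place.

Temperature 27.3 °C exceeds the upper threshold, so daily accumulation caps at 23.9 − 5.0 = 18.9 DD/day.
Duration = 43 / 18.9 = 2.275 ≈ 2.3 days.

2.3 days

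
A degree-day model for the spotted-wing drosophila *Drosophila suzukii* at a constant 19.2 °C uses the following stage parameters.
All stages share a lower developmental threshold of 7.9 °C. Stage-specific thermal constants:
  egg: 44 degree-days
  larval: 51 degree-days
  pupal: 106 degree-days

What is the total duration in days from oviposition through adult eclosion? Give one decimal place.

17.8 days

Daily accumulation at 19.2 °C = 19.2 − 7.9 = 11.3 DD/day.
Total K = 44 + 51 + 106 = 201 DD.
Total duration = 201 / 11.3 = 17.788 ≈ 17.8 days.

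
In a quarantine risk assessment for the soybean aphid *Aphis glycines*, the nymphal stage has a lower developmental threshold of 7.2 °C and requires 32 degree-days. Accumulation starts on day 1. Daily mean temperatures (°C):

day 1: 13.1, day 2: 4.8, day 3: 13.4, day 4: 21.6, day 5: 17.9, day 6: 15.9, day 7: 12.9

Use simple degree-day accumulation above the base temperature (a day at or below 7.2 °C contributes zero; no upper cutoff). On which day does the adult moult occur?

day 5

Daily DD above 7.2 °C: 5.9, 0.0, 6.2, 14.4, 10.7, 8.7, 5.7.
Cumulative: 5.9, 5.9, 12.1, 26.5, 37.2, 45.9, 51.6.
The total first reaches 32 DD on day 5.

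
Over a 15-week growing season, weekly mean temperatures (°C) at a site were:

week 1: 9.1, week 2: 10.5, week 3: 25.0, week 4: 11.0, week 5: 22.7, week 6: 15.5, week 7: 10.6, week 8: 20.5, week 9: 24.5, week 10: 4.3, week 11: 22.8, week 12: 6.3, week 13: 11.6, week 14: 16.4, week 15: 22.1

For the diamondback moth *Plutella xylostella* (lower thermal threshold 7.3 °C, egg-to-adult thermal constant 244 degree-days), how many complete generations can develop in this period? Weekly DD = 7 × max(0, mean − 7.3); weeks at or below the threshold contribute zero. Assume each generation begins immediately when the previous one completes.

Weekly DD (7 × max(0, T̄ − 7.3)): 12.6, 22.4, 123.9, 25.9, 107.8, 57.4, 23.1, 92.4, 120.4, 0.0, 108.5, 0.0, 30.1, 63.7, 103.6.
Season total = 891.8 DD.
Complete generations = ⌊891.8 / 244⌋ = 3.

3 generations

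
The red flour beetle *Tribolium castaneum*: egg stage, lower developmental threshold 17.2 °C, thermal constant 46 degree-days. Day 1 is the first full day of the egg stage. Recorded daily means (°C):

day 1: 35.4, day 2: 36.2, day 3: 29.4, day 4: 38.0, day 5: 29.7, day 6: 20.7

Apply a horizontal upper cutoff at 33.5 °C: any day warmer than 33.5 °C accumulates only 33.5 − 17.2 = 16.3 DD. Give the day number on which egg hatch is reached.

Daily DD above 17.2 °C (capped at 16.3): 16.3, 16.3, 12.2, 16.3, 12.5, 3.5.
Cumulative: 16.3, 32.6, 44.8, 61.1, 73.6, 77.1.
The total first reaches 46 DD on day 4.

day 4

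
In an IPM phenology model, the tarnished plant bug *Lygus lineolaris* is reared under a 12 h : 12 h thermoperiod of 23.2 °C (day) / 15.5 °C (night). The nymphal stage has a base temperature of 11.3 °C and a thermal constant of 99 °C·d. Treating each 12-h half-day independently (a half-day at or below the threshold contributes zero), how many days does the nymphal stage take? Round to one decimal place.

12.3 days

Day half: max(0, 23.2 − 11.3) × 0.5 = 11.9 × 0.5 = 5.95 DD.
Night half: max(0, 15.5 − 11.3) × 0.5 = 4.2 × 0.5 = 2.10 DD.
Per 24 h: 8.05 DD/day.
Duration = 99 / 8.05 = 12.298 ≈ 12.3 days.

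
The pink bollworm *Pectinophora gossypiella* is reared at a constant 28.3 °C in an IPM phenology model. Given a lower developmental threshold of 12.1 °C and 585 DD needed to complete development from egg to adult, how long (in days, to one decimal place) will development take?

Daily accumulation = 28.3 − 12.1 = 16.2 DD/day.
Duration = 585 / 16.2 = 36.111 ≈ 36.1 days.

36.1 days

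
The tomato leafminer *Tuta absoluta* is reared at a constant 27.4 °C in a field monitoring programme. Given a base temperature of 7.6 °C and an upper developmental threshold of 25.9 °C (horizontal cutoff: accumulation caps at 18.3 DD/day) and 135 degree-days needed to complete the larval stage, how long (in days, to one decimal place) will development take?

7.4 days

Temperature 27.4 °C exceeds the upper threshold, so daily accumulation caps at 25.9 − 7.6 = 18.3 DD/day.
Duration = 135 / 18.3 = 7.377 ≈ 7.4 days.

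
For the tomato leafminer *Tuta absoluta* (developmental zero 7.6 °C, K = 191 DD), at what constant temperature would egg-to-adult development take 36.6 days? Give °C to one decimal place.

12.8 °C

Required daily accumulation = 191 / 36.6 = 5.219 DD/day.
T = T_base + 5.219 = 7.6 + 5.219 = 12.819 ≈ 12.8 °C.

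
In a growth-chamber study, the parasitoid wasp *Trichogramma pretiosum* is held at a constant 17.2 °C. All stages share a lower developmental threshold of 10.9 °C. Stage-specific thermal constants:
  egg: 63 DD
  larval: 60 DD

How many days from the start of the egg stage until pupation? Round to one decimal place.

Daily accumulation at 17.2 °C = 17.2 − 10.9 = 6.3 DD/day.
Total K = 63 + 60 = 123 DD.
Total duration = 123 / 6.3 = 19.524 ≈ 19.5 days.

19.5 days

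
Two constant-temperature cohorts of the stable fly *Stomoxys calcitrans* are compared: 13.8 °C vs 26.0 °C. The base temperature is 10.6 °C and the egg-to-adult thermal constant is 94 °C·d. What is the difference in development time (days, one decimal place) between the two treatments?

At 13.8 °C: 94 / (13.8 − 10.6) = 94 / 3.2 = 29.375 d.
At 26.0 °C: 94 / (26.0 − 10.6) = 94 / 15.4 = 6.104 d.
Difference = |29.375 − 6.104| = 23.271 ≈ 23.3 days.

23.3 days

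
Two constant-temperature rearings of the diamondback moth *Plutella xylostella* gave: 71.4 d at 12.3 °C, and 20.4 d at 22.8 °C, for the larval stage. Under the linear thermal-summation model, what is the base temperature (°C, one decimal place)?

Equal thermal constants: D₁(T₁ − T_b) = D₂(T₂ − T_b).
71.4·(12.3 − T_b) = 20.4·(22.8 − T_b)
T_b = (71.4·12.3 − 20.4·22.8) / (71.4 − 20.4) = 413.10 / 51.0 = 8.100 °C ≈ 8.1 °C.

8.1 °C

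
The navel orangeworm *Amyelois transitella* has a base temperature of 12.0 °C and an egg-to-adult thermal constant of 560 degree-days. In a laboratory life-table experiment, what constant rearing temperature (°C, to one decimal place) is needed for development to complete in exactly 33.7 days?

Required daily accumulation = 560 / 33.7 = 16.617 DD/day.
T = T_base + 16.617 = 12.0 + 16.617 = 28.617 ≈ 28.6 °C.

28.6 °C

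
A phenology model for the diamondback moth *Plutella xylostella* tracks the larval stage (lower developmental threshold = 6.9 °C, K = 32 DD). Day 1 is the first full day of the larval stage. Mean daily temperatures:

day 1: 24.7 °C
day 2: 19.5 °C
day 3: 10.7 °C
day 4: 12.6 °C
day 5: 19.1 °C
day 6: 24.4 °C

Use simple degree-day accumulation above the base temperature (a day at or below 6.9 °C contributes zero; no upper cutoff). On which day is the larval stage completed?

Daily DD above 6.9 °C: 17.8, 12.6, 3.8, 5.7, 12.2, 17.5.
Cumulative: 17.8, 30.4, 34.2, 39.9, 52.1, 69.6.
The total first reaches 32 DD on day 3.

day 3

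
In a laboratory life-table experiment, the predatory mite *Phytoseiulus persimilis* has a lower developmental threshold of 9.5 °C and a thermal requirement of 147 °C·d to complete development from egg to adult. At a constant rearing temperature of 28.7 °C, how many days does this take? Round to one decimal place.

Daily accumulation = 28.7 − 9.5 = 19.2 DD/day.
Duration = 147 / 19.2 = 7.656 ≈ 7.7 days.

7.7 days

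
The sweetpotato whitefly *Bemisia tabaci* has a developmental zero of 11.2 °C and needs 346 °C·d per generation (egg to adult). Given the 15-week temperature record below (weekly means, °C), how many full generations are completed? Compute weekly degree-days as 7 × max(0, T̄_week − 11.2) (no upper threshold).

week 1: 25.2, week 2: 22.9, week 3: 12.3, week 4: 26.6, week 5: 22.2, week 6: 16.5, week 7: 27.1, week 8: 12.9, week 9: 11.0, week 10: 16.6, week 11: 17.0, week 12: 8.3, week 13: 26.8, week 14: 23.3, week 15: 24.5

Weekly DD (7 × max(0, T̄ − 11.2)): 98.0, 81.9, 7.7, 107.8, 77.0, 37.1, 111.3, 11.9, 0.0, 37.8, 40.6, 0.0, 109.2, 84.7, 93.1.
Season total = 898.1 DD.
Complete generations = ⌊898.1 / 346⌋ = 2.

2 generations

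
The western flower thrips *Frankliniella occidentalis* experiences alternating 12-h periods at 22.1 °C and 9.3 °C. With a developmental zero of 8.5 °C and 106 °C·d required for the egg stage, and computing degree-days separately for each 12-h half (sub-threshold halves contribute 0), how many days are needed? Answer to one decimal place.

14.7 days

Day half: max(0, 22.1 − 8.5) × 0.5 = 13.6 × 0.5 = 6.80 DD.
Night half: max(0, 9.3 − 8.5) × 0.5 = 0.8 × 0.5 = 0.40 DD.
Per 24 h: 7.20 DD/day.
Duration = 106 / 7.20 = 14.722 ≈ 14.7 days.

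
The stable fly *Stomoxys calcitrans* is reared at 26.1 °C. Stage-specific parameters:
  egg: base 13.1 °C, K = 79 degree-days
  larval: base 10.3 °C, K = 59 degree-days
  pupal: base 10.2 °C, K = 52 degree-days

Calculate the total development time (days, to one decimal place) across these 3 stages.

egg: 79 / (26.1 − 13.1) = 79 / 13.0 = 6.077 d.
larval: 59 / (26.1 − 10.3) = 59 / 15.8 = 3.734 d.
pupal: 52 / (26.1 − 10.2) = 52 / 15.9 = 3.270 d.
Sum = 13.082 ≈ 13.1 days.

13.1 days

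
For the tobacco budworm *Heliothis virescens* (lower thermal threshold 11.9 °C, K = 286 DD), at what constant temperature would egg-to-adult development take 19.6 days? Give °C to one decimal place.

Required daily accumulation = 286 / 19.6 = 14.592 DD/day.
T = T_base + 14.592 = 11.9 + 14.592 = 26.492 ≈ 26.5 °C.

26.5 °C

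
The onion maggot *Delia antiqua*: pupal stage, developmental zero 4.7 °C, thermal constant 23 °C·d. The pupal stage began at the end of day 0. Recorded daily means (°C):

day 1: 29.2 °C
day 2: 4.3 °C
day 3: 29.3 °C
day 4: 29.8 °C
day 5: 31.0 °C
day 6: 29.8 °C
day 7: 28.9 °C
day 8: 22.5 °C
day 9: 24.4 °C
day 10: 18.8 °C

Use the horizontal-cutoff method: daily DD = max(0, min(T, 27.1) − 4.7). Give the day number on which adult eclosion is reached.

day 3

Daily DD above 4.7 °C (capped at 22.4): 22.4, 0.0, 22.4, 22.4, 22.4, 22.4, 22.4, 17.8, 19.7, 14.1.
Cumulative: 22.4, 22.4, 44.8, 67.2, 89.6, 112.0, 134.4, 152.2, 171.9, 186.0.
The total first reaches 23 DD on day 3.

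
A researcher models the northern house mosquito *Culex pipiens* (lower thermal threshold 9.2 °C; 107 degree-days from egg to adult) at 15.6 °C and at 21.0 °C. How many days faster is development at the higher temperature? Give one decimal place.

7.7 days

At 15.6 °C: 107 / (15.6 − 9.2) = 107 / 6.4 = 16.719 d.
At 21.0 °C: 107 / (21.0 − 9.2) = 107 / 11.8 = 9.068 d.
Difference = |16.719 − 9.068| = 7.651 ≈ 7.7 days.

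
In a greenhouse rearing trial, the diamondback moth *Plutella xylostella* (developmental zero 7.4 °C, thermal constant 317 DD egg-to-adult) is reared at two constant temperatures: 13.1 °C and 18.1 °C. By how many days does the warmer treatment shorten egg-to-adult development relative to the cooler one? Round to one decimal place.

26.0 days

At 13.1 °C: 317 / (13.1 − 7.4) = 317 / 5.7 = 55.614 d.
At 18.1 °C: 317 / (18.1 − 7.4) = 317 / 10.7 = 29.626 d.
Difference = |55.614 − 29.626| = 25.988 ≈ 26.0 days.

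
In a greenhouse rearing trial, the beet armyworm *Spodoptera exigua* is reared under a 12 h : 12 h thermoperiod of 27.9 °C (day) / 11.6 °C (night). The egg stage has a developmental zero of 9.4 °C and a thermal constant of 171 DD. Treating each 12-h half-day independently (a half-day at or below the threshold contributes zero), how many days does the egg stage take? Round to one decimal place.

Day half: max(0, 27.9 − 9.4) × 0.5 = 18.5 × 0.5 = 9.25 DD.
Night half: max(0, 11.6 − 9.4) × 0.5 = 2.2 × 0.5 = 1.10 DD.
Per 24 h: 10.35 DD/day.
Duration = 171 / 10.35 = 16.522 ≈ 16.5 days.

16.5 days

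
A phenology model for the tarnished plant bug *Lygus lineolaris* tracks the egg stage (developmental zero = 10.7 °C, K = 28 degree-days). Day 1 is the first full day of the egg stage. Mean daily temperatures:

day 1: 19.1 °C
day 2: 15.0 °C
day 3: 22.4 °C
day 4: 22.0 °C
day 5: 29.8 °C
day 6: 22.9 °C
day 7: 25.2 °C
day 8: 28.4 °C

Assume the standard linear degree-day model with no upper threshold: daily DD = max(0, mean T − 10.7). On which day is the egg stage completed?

Daily DD above 10.7 °C: 8.4, 4.3, 11.7, 11.3, 19.1, 12.2, 14.5, 17.7.
Cumulative: 8.4, 12.7, 24.4, 35.7, 54.8, 67.0, 81.5, 99.2.
The total first reaches 28 DD on day 4.

day 4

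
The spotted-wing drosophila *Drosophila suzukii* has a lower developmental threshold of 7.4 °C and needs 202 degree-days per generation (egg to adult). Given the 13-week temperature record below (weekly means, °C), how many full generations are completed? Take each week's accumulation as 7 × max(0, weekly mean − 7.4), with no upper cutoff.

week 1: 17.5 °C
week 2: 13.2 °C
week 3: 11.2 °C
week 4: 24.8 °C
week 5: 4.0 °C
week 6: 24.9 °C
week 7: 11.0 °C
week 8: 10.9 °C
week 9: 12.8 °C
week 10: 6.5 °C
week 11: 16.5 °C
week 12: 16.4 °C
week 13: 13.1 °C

Weekly DD (7 × max(0, T̄ − 7.4)): 70.7, 40.6, 26.6, 121.8, 0.0, 122.5, 25.2, 24.5, 37.8, 0.0, 63.7, 63.0, 39.9.
Season total = 636.3 DD.
Complete generations = ⌊636.3 / 202⌋ = 3.

3 generations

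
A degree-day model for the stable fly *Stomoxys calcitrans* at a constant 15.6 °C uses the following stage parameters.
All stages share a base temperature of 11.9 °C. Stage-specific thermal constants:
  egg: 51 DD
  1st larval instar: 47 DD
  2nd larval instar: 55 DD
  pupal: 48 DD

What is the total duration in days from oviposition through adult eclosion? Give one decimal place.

54.3 days

Daily accumulation at 15.6 °C = 15.6 − 11.9 = 3.7 DD/day.
Total K = 51 + 47 + 55 + 48 = 201 DD.
Total duration = 201 / 3.7 = 54.324 ≈ 54.3 days.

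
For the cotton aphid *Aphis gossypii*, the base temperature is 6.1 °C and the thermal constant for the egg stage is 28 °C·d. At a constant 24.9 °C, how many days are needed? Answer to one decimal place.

1.5 days

Daily accumulation = 24.9 − 6.1 = 18.8 DD/day.
Duration = 28 / 18.8 = 1.489 ≈ 1.5 days.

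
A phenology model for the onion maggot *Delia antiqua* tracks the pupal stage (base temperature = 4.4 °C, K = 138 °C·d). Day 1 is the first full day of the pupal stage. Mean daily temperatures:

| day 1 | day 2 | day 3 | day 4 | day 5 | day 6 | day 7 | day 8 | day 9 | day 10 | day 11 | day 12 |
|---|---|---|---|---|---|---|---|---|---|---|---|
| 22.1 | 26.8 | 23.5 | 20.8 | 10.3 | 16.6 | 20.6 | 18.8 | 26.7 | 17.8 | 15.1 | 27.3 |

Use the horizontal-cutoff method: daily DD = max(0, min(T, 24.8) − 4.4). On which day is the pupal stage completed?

day 9

Daily DD above 4.4 °C (capped at 20.4): 17.7, 20.4, 19.1, 16.4, 5.9, 12.2, 16.2, 14.4, 20.4, 13.4, 10.7, 20.4.
Cumulative: 17.7, 38.1, 57.2, 73.6, 79.5, 91.7, 107.9, 122.3, 142.7, 156.1, 166.8, 187.2.
The total first reaches 138 DD on day 9.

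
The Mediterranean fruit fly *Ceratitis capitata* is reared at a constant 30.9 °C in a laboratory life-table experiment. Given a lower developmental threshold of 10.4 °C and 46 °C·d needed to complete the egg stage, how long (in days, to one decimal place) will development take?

2.2 days

Daily accumulation = 30.9 − 10.4 = 20.5 DD/day.
Duration = 46 / 20.5 = 2.244 ≈ 2.2 days.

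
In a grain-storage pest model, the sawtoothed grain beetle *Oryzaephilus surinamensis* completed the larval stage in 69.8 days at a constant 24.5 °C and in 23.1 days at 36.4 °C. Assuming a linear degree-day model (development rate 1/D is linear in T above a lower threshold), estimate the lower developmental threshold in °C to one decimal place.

Linear rate model ⇒ the product D·(T − T_b) is constant across temperatures.
69.8·(24.5 − T_b) = 23.1·(36.4 − T_b)
T_b = (69.8·24.5 − 23.1·36.4) / (69.8 − 23.1) = 869.26 / 46.7 = 18.614 °C ≈ 18.6 °C.

18.6 °C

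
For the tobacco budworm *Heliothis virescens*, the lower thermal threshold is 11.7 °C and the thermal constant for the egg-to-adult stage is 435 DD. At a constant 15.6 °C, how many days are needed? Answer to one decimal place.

Daily accumulation = 15.6 − 11.7 = 3.9 DD/day.
Duration = 435 / 3.9 = 111.538 ≈ 111.5 days.

111.5 days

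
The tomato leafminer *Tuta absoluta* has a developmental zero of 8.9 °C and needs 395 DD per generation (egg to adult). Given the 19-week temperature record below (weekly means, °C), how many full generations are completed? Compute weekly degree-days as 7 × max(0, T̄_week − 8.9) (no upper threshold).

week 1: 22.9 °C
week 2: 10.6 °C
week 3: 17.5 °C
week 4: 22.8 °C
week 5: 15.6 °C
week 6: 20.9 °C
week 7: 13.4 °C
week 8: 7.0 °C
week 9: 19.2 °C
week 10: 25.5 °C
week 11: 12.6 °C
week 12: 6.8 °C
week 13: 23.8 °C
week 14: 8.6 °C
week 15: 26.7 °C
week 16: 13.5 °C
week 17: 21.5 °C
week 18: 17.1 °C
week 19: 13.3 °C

Weekly DD (7 × max(0, T̄ − 8.9)): 98.0, 11.9, 60.2, 97.3, 46.9, 84.0, 31.5, 0.0, 72.1, 116.2, 25.9, 0.0, 104.3, 0.0, 124.6, 32.2, 88.2, 57.4, 30.8.
Season total = 1081.5 DD.
Complete generations = ⌊1081.5 / 395⌋ = 2.

2 generations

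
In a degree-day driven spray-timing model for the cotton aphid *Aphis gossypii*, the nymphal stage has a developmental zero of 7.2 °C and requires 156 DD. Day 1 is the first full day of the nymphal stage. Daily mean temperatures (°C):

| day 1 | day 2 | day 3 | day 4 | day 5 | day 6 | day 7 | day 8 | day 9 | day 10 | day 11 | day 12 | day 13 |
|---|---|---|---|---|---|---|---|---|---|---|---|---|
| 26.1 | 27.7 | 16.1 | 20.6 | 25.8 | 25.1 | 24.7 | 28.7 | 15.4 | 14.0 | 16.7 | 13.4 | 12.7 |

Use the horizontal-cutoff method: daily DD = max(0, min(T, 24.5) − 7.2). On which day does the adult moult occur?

Daily DD above 7.2 °C (capped at 17.3): 17.3, 17.3, 8.9, 13.4, 17.3, 17.3, 17.3, 17.3, 8.2, 6.8, 9.5, 6.2, 5.5.
Cumulative: 17.3, 34.6, 43.5, 56.9, 74.2, 91.5, 108.8, 126.1, 134.3, 141.1, 150.6, 156.8, 162.3.
The total first reaches 156 DD on day 12.

day 12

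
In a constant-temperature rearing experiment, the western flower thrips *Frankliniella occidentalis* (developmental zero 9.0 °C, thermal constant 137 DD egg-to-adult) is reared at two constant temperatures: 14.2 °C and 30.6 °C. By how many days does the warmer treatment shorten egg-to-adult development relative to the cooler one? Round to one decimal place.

20.0 days

At 14.2 °C: 137 / (14.2 − 9.0) = 137 / 5.2 = 26.346 d.
At 30.6 °C: 137 / (30.6 − 9.0) = 137 / 21.6 = 6.343 d.
Difference = |26.346 − 6.343| = 20.004 ≈ 20.0 days.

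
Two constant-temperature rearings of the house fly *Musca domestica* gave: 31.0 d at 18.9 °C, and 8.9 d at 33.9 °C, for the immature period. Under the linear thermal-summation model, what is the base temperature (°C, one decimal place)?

Linear rate model ⇒ the product D·(T − T_b) is constant across temperatures.
31.0·(18.9 − T_b) = 8.9·(33.9 − T_b)
T_b = (31.0·18.9 − 8.9·33.9) / (31.0 − 8.9) = 284.19 / 22.1 = 12.859 °C ≈ 12.9 °C.

12.9 °C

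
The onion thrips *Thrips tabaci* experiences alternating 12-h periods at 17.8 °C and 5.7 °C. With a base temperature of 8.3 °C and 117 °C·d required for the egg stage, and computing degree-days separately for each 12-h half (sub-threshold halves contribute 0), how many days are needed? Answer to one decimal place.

24.6 days

Day half: max(0, 17.8 − 8.3) × 0.5 = 9.5 × 0.5 = 4.75 DD.
Night half: max(0, 5.7 − 8.3) × 0.5 = 0.0 × 0.5 = 0.00 DD.
Per 24 h: 4.75 DD/day.
Duration = 117 / 4.75 = 24.632 ≈ 24.6 days.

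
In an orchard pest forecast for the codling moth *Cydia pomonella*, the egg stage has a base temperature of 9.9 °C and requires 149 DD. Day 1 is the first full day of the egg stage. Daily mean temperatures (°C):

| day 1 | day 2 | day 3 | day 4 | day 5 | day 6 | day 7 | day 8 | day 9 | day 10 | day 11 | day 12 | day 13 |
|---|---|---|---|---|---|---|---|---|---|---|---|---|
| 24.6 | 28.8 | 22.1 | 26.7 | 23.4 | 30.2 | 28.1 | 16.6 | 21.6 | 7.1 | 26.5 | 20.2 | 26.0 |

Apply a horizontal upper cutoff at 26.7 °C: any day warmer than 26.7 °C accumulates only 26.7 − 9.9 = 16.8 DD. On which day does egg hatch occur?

day 12

Daily DD above 9.9 °C (capped at 16.8): 14.7, 16.8, 12.2, 16.8, 13.5, 16.8, 16.8, 6.7, 11.7, 0.0, 16.6, 10.3, 16.1.
Cumulative: 14.7, 31.5, 43.7, 60.5, 74.0, 90.8, 107.6, 114.3, 126.0, 126.0, 142.6, 152.9, 169.0.
The total first reaches 149 DD on day 12.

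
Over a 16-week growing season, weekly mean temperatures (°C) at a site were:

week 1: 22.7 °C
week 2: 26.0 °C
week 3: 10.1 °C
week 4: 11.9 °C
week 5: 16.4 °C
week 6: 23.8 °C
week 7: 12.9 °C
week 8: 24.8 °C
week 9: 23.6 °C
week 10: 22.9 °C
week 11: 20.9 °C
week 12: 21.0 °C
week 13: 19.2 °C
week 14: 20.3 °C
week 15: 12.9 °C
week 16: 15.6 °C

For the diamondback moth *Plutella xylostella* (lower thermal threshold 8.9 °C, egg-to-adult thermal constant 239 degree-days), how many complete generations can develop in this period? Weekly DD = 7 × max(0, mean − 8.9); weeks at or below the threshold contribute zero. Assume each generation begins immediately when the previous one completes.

Weekly DD (7 × max(0, T̄ − 8.9)): 96.6, 119.7, 8.4, 21.0, 52.5, 104.3, 28.0, 111.3, 102.9, 98.0, 84.0, 84.7, 72.1, 79.8, 28.0, 46.9.
Season total = 1138.2 DD.
Complete generations = ⌊1138.2 / 239⌋ = 4.

4 generations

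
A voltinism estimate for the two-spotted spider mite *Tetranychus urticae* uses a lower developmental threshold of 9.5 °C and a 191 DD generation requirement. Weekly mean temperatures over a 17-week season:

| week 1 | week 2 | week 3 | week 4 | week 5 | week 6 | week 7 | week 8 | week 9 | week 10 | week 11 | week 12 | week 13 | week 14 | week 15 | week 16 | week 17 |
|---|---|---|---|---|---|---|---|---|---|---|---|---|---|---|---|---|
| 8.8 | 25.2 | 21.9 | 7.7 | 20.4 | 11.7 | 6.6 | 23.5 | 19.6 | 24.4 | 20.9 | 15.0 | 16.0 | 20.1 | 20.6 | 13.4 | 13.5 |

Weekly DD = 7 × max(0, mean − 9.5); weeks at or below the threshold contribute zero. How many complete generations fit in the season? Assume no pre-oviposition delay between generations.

4 generations

Weekly DD (7 × max(0, T̄ − 9.5)): 0.0, 109.9, 86.8, 0.0, 76.3, 15.4, 0.0, 98.0, 70.7, 104.3, 79.8, 38.5, 45.5, 74.2, 77.7, 27.3, 28.0.
Season total = 932.4 DD.
Complete generations = ⌊932.4 / 191⌋ = 4.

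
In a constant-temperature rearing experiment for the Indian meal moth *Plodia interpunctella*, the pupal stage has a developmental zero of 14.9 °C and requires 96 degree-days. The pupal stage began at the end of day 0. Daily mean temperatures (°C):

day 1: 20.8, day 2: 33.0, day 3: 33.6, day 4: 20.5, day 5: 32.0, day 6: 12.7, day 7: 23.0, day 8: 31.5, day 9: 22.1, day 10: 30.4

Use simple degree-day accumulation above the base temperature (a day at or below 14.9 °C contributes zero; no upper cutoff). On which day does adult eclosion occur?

Daily DD above 14.9 °C: 5.9, 18.1, 18.7, 5.6, 17.1, 0.0, 8.1, 16.6, 7.2, 15.5.
Cumulative: 5.9, 24.0, 42.7, 48.3, 65.4, 65.4, 73.5, 90.1, 97.3, 112.8.
The total first reaches 96 DD on day 9.

day 9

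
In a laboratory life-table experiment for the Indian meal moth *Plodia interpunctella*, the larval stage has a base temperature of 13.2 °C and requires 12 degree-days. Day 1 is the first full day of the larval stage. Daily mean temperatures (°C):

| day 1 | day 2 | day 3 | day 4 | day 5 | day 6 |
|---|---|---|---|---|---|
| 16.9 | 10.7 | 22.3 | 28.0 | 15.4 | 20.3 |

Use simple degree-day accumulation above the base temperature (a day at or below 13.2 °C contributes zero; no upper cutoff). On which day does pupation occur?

Daily DD above 13.2 °C: 3.7, 0.0, 9.1, 14.8, 2.2, 7.1.
Cumulative: 3.7, 3.7, 12.8, 27.6, 29.8, 36.9.
The total first reaches 12 DD on day 3.

day 3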